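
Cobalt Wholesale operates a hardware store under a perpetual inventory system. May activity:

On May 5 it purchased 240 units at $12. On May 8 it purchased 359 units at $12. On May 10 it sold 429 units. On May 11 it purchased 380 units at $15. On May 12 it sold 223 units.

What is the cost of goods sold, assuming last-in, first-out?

May 10, 429 sold [LIFO — newest first]: 359 @ $12 + 70 @ $12 = $5,148
May 12, 223 sold [LIFO — newest first]: 223 @ $15 = $3,345
Total COGS = $5,148 + $3,345 = $8,493
Ending inventory: 170 @ $12 + 157 @ $15 = $4,395

COGS = $8,493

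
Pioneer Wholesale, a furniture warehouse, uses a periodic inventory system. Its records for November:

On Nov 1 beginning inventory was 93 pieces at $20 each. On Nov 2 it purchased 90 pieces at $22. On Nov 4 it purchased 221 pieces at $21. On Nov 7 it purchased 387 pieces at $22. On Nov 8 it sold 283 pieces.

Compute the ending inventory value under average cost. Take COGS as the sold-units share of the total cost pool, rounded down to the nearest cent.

Ending inventory = $10,914.62

Nov 8, sell 283: 283/791 × $16,995.00 → $6,080.38
Ending inventory (cost pool remaining) = $10,914.62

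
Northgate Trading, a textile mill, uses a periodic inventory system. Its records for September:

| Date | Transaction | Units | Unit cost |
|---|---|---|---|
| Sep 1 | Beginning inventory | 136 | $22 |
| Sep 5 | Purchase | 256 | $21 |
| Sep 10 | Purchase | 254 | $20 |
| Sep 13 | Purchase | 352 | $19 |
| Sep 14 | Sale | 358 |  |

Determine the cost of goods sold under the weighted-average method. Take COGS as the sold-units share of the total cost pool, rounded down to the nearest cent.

COGS = $7,223.13

Sep 14, sell 358: 358/998 × $20,136.00 → $7,223.13
Ending inventory (cost pool remaining) = $12,912.87
Check: goods available $20,136.00 = COGS $7,223.13 + ending $12,912.87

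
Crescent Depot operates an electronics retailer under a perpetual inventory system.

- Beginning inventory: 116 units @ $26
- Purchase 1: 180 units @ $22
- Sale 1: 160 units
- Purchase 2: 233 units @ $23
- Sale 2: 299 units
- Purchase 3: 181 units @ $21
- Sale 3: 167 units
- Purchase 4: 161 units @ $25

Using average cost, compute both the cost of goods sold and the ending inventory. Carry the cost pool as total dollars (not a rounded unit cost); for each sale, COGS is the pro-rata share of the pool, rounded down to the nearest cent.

After Beginning: 116 on hand, pool $3,016.00 (≈ $26.0000 each)
After Purchase 1: 296 on hand, pool $6,976.00 (≈ $23.5676 each)
Sale 1, sell 160: 160/296 × $6,976.00 → $3,770.81
After Purchase 2: 369 on hand, pool $8,564.19 (≈ $23.2092 each)
Sale 2, sell 299: 299/369 × $8,564.19 → $6,939.54
After Purchase 3: 251 on hand, pool $5,425.65 (≈ $21.6161 each)
Sale 3, sell 167: 167/251 × $5,425.65 → $3,609.89
After Purchase 4: 245 on hand, pool $5,840.76 (≈ $23.8398 each)
Total COGS = $3,770.81 + $6,939.54 + $3,609.89 = $14,320.24
Ending inventory (cost pool remaining) = $5,840.76

COGS = $14,320.24; ending inventory = $5,840.76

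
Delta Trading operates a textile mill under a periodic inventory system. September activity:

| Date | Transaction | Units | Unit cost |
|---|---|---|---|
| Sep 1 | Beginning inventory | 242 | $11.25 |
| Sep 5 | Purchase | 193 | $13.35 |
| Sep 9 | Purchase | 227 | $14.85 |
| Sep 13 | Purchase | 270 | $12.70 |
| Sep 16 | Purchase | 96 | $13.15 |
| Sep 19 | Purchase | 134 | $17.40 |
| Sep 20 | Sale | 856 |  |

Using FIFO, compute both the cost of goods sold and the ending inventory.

Sep 20, 856 sold [FIFO — oldest first]: 242 @ $11.25 + 193 @ $13.35 + 227 @ $14.85 + 194 @ $12.70 = $11,133.80
Ending inventory: 76 @ $12.70 + 96 @ $13.15 + 134 @ $17.40 = $4,559.20

COGS = $11,133.80; ending inventory = $4,559.20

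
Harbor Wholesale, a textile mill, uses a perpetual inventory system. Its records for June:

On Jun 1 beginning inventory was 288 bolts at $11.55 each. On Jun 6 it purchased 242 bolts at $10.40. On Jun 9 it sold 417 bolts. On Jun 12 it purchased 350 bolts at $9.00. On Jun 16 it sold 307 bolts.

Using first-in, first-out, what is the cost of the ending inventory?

Jun 9, 417 sold [FIFO — oldest first]: 288 @ $11.55 + 129 @ $10.40 = $4,668.00
Jun 16, 307 sold [FIFO — oldest first]: 113 @ $10.40 + 194 @ $9.00 = $2,921.20
Total COGS = $4,668.00 + $2,921.20 = $7,589.20
Ending inventory: 156 @ $9.00 = $1,404.00

Ending inventory = $1,404.00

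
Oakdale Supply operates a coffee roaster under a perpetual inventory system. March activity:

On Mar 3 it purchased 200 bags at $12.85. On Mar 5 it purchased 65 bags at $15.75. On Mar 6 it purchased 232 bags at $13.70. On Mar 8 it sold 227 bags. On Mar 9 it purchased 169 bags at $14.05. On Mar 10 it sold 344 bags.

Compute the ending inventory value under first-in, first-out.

Ending inventory = $1,334.75

Mar 8, 227 sold [FIFO — oldest first]: 200 @ $12.85 + 27 @ $15.75 = $2,995.25
Mar 10, 344 sold [FIFO — oldest first]: 38 @ $15.75 + 232 @ $13.70 + 74 @ $14.05 = $4,816.60
Total COGS = $2,995.25 + $4,816.60 = $7,811.85
Ending inventory: 95 @ $14.05 = $1,334.75
Check: goods available $9,146.60 = COGS $7,811.85 + ending $1,334.75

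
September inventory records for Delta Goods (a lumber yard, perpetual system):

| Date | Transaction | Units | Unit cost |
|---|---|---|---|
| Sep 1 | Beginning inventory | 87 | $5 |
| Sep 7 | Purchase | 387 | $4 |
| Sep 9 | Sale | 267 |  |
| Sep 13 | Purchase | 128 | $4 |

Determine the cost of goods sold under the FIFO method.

COGS = $1,155

Sep 9, 267 sold [FIFO — oldest first]: 87 @ $5 + 180 @ $4 = $1,155
Ending inventory: 207 @ $4 + 128 @ $4 = $1,340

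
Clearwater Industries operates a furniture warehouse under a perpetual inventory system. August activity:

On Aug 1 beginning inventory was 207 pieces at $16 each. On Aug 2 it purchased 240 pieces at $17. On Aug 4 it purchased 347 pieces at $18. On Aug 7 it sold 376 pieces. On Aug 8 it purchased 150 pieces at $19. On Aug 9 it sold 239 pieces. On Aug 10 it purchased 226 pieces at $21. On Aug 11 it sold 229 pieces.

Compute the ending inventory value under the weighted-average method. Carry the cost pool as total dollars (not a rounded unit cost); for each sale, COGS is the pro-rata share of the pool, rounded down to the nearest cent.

Ending inventory = $6,200.15

After Aug 1: 207 on hand, pool $3,312.00 (≈ $16.0000 each)
After Aug 2: 447 on hand, pool $7,392.00 (≈ $16.5369 each)
After Aug 4: 794 on hand, pool $13,638.00 (≈ $17.1763 each)
Aug 7, sell 376: 376/794 × $13,638.00 → $6,458.29
After Aug 8: 568 on hand, pool $10,029.71 (≈ $17.6579 each)
Aug 9, sell 239: 239/568 × $10,029.71 → $4,220.24
After Aug 10: 555 on hand, pool $10,555.47 (≈ $19.0189 each)
Aug 11, sell 229: 229/555 × $10,555.47 → $4,355.32
Total COGS = $6,458.29 + $4,220.24 + $4,355.32 = $15,033.85
Ending inventory (cost pool remaining) = $6,200.15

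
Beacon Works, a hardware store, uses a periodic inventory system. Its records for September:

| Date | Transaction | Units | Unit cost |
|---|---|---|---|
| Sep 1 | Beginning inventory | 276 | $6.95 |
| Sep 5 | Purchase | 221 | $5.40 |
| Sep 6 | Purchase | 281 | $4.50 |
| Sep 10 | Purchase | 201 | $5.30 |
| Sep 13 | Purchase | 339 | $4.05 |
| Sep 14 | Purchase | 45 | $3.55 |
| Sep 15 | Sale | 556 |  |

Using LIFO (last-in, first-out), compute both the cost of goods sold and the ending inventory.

Sep 15, 556 sold [LIFO — newest first]: 45 @ $3.55 + 339 @ $4.05 + 172 @ $5.30 = $2,444.30
Ending inventory: 276 @ $6.95 + 221 @ $5.40 + 281 @ $4.50 + 29 @ $5.30 = $4,529.80

COGS = $2,444.30; ending inventory = $4,529.80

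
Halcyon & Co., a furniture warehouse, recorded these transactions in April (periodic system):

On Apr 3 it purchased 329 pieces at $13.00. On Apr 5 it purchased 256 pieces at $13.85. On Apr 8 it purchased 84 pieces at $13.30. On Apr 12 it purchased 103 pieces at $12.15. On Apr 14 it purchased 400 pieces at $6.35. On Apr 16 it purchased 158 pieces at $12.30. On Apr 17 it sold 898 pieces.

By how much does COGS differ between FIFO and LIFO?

FIFO COGS: 329 @ $13.00 + 256 @ $13.85 + 84 @ $13.30 + 103 @ $12.15 + 126 @ $6.35 = $10,991.35
LIFO COGS: 158 @ $12.30 + 400 @ $6.35 + 103 @ $12.15 + 84 @ $13.30 + 153 @ $13.85 = $8,971.10
Difference = |$10,991.35 − $8,971.10| = $2,020.25

$2,020.25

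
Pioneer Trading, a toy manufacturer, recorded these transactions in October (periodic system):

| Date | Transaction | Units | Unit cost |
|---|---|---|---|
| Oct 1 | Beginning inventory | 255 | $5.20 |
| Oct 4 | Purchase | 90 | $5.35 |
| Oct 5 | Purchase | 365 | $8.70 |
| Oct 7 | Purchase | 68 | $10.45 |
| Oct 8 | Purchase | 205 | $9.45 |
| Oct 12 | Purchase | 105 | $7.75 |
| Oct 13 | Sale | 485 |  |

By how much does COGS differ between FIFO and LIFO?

FIFO COGS: 255 @ $5.20 + 90 @ $5.35 + 140 @ $8.70 = $3,025.50
LIFO COGS: 105 @ $7.75 + 205 @ $9.45 + 68 @ $10.45 + 107 @ $8.70 = $4,392.50
Difference = |$3,025.50 − $4,392.50| = $1,367.00

$1,367.00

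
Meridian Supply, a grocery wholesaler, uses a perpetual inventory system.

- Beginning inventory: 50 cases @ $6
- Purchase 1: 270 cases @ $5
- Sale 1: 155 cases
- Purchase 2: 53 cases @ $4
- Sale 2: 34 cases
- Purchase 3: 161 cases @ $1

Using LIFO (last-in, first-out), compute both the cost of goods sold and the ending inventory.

COGS = $911; ending inventory = $1,112

Sale 1 (155) [LIFO — newest first]: 155 @ $5 = $775
Sale 2 (34) [LIFO — newest first]: 34 @ $4 = $136
Total COGS = $775 + $136 = $911
Ending inventory: 50 @ $6 + 115 @ $5 + 19 @ $4 + 161 @ $1 = $1,112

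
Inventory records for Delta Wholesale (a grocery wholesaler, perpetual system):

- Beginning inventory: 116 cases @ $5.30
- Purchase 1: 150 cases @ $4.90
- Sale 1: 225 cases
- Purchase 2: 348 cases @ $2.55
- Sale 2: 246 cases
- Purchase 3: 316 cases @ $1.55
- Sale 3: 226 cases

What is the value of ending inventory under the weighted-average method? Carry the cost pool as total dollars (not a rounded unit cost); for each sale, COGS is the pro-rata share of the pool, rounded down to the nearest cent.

After Beginning: 116 on hand, pool $614.80 (≈ $5.3000 each)
After Purchase 1: 266 on hand, pool $1,349.80 (≈ $5.0744 each)
Sale 1, sell 225: 225/266 × $1,349.80 → $1,141.74
After Purchase 2: 389 on hand, pool $1,095.46 (≈ $2.8161 each)
Sale 2, sell 246: 246/389 × $1,095.46 → $692.75
After Purchase 3: 459 on hand, pool $892.51 (≈ $1.9445 each)
Sale 3, sell 226: 226/459 × $892.51 → $439.44
Total COGS = $1,141.74 + $692.75 + $439.44 = $2,273.93
Ending inventory (cost pool remaining) = $453.07

Ending inventory = $453.07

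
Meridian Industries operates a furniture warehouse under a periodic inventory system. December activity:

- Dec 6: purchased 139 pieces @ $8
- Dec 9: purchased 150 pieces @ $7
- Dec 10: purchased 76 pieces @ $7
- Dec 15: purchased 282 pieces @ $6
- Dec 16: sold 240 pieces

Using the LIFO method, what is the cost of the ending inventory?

Dec 16, 240 sold [LIFO — newest first]: 240 @ $6 = $1,440
Ending inventory: 139 @ $8 + 150 @ $7 + 76 @ $7 + 42 @ $6 = $2,946

Ending inventory = $2,946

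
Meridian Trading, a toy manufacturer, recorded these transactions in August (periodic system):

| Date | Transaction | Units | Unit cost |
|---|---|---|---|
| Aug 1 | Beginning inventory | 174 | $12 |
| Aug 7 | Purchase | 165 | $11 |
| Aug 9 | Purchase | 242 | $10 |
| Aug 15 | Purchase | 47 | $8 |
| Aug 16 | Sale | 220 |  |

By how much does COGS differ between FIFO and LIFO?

FIFO COGS: 174 @ $12 + 46 @ $11 = $2,594
LIFO COGS: 47 @ $8 + 173 @ $10 = $2,106
Difference = |$2,594 − $2,106| = $488

$488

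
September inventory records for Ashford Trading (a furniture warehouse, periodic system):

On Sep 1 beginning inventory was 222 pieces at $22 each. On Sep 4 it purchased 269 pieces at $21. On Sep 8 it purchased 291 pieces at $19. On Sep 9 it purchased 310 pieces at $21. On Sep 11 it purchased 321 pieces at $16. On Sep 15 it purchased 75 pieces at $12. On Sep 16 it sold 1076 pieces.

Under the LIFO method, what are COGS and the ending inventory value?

Sep 16, 1076 sold [LIFO — newest first]: 75 @ $12 + 321 @ $16 + 310 @ $21 + 291 @ $19 + 79 @ $21 = $19,734
Ending inventory: 222 @ $22 + 190 @ $21 = $8,874
Check: goods available $28,608 = COGS $19,734 + ending $8,874

COGS = $19,734; ending inventory = $8,874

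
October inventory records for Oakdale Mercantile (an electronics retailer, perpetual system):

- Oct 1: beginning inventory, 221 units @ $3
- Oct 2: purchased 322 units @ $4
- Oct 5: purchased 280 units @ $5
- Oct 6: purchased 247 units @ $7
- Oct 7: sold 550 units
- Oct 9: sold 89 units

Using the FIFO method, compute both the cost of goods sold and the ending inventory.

COGS = $2,431; ending inventory = $2,649

Oct 7, 550 sold [FIFO — oldest first]: 221 @ $3 + 322 @ $4 + 7 @ $5 = $1,986
Oct 9, 89 sold [FIFO — oldest first]: 89 @ $5 = $445
Total COGS = $1,986 + $445 = $2,431
Ending inventory: 184 @ $5 + 247 @ $7 = $2,649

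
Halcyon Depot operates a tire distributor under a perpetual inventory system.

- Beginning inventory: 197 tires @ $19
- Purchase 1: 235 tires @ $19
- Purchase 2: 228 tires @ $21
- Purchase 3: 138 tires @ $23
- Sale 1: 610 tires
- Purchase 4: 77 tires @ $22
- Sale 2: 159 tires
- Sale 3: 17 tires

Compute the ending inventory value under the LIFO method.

Sale 1 (610) [LIFO — newest first]: 138 @ $23 + 228 @ $21 + 235 @ $19 + 9 @ $19 = $12,598
Sale 2 (159) [LIFO — newest first]: 77 @ $22 + 82 @ $19 = $3,252
Sale 3 (17) [LIFO — newest first]: 17 @ $19 = $323
Total COGS = $12,598 + $3,252 + $323 = $16,173
Ending inventory: 89 @ $19 = $1,691

Ending inventory = $1,691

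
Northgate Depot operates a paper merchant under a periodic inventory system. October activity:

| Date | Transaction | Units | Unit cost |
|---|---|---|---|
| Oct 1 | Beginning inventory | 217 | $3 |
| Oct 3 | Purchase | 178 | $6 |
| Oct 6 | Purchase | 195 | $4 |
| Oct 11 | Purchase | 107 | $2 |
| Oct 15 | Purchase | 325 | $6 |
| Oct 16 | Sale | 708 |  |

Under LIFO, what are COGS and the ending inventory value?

Oct 16, 708 sold [LIFO — newest first]: 325 @ $6 + 107 @ $2 + 195 @ $4 + 81 @ $6 = $3,430
Ending inventory: 217 @ $3 + 97 @ $6 = $1,233
Check: goods available $4,663 = COGS $3,430 + ending $1,233

COGS = $3,430; ending inventory = $1,233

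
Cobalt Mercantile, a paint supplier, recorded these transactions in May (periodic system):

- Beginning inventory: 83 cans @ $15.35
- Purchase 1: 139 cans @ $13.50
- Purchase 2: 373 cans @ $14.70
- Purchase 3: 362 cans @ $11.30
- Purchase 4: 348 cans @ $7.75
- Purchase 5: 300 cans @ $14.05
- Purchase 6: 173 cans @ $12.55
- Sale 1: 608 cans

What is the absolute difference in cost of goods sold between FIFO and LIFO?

FIFO COGS: 83 @ $15.35 + 139 @ $13.50 + 373 @ $14.70 + 13 @ $11.30 = $8,780.55
LIFO COGS: 173 @ $12.55 + 300 @ $14.05 + 135 @ $7.75 = $7,432.40
Difference = |$8,780.55 − $7,432.40| = $1,348.15

$1,348.15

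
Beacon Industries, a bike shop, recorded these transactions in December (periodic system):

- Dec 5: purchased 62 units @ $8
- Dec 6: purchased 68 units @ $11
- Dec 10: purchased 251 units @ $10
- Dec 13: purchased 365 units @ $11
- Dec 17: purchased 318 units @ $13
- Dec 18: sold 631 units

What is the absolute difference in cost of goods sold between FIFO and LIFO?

FIFO COGS: 62 @ $8 + 68 @ $11 + 251 @ $10 + 250 @ $11 = $6,504
LIFO COGS: 318 @ $13 + 313 @ $11 = $7,577
Difference = |$6,504 − $7,577| = $1,073

$1,073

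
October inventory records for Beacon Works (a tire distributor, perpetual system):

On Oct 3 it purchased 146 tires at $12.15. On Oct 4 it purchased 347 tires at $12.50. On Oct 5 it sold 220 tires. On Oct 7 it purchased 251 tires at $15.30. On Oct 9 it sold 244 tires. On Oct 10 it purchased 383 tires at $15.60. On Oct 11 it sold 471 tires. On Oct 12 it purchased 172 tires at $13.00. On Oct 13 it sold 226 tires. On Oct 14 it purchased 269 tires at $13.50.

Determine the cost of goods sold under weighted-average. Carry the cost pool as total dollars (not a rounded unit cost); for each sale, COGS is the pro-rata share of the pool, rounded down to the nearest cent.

After Oct 3: 146 on hand, pool $1,773.90 (≈ $12.1500 each)
After Oct 4: 493 on hand, pool $6,111.40 (≈ $12.3963 each)
Oct 5, sell 220: 220/493 × $6,111.40 → $2,727.19
After Oct 7: 524 on hand, pool $7,224.51 (≈ $13.7872 each)
Oct 9, sell 244: 244/524 × $7,224.51 → $3,364.08
After Oct 10: 663 on hand, pool $9,835.23 (≈ $14.8344 each)
Oct 11, sell 471: 471/663 × $9,835.23 → $6,987.01
After Oct 12: 364 on hand, pool $5,084.22 (≈ $13.9676 each)
Oct 13, sell 226: 226/364 × $5,084.22 → $3,156.68
After Oct 14: 407 on hand, pool $5,559.04 (≈ $13.6586 each)
Total COGS = $2,727.19 + $3,364.08 + $6,987.01 + $3,156.68 = $16,234.96
Ending inventory (cost pool remaining) = $5,559.04
Check: goods available $21,794.00 = COGS $16,234.96 + ending $5,559.04

COGS = $16,234.96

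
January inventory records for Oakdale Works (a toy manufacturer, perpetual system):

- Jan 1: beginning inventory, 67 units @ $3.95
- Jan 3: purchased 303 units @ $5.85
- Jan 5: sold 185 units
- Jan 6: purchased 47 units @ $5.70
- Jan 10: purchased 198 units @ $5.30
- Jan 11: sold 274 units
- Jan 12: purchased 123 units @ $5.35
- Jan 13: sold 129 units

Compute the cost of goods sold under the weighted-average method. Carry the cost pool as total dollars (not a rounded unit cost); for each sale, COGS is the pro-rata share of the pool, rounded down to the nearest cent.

COGS = $3,203.14

After Jan 1: 67 on hand, pool $264.65 (≈ $3.9500 each)
After Jan 3: 370 on hand, pool $2,037.20 (≈ $5.5059 each)
Jan 5, sell 185: 185/370 × $2,037.20 → $1,018.60
After Jan 6: 232 on hand, pool $1,286.50 (≈ $5.5453 each)
After Jan 10: 430 on hand, pool $2,335.90 (≈ $5.4323 each)
Jan 11, sell 274: 274/430 × $2,335.90 → $1,488.45
After Jan 12: 279 on hand, pool $1,505.50 (≈ $5.3961 each)
Jan 13, sell 129: 129/279 × $1,505.50 → $696.09
Total COGS = $1,018.60 + $1,488.45 + $696.09 = $3,203.14
Ending inventory (cost pool remaining) = $809.41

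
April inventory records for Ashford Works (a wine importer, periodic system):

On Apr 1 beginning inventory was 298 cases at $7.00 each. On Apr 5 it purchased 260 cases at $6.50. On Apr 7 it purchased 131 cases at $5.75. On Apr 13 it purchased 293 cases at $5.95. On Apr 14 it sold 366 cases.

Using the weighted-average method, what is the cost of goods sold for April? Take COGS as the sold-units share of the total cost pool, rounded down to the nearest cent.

COGS = $2,337.85

Apr 14, sell 366: 366/982 × $6,272.60 → $2,337.85
Ending inventory (cost pool remaining) = $3,934.75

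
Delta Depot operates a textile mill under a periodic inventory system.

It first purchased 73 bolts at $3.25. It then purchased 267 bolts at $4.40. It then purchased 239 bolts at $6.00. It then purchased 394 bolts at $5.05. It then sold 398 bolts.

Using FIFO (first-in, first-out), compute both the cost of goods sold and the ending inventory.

Sale 1 (398) [FIFO — oldest first]: 73 @ $3.25 + 267 @ $4.40 + 58 @ $6.00 = $1,760.05
Ending inventory: 181 @ $6.00 + 394 @ $5.05 = $3,075.70

COGS = $1,760.05; ending inventory = $3,075.70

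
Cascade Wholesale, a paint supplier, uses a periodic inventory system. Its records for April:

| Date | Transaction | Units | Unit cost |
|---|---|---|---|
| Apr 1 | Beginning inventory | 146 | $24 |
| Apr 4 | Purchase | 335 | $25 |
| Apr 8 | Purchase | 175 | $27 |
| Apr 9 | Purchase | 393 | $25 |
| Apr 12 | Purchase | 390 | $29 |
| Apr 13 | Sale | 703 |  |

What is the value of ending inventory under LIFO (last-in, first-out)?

Ending inventory = $18,604

Apr 13, 703 sold [LIFO — newest first]: 390 @ $29 + 313 @ $25 = $19,135
Ending inventory: 146 @ $24 + 335 @ $25 + 175 @ $27 + 80 @ $25 = $18,604
Check: goods available $37,739 = COGS $19,135 + ending $18,604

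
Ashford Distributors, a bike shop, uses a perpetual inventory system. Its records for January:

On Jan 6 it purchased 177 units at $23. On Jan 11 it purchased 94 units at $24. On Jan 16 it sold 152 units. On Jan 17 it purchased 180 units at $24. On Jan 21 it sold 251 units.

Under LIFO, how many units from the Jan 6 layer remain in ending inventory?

Jan 16, 152 sold [LIFO — newest first]: 94 @ $24 + 58 @ $23 = $3,590
Jan 21, 251 sold [LIFO — newest first]: 180 @ $24 + 71 @ $23 = $5,953
Total COGS = $3,590 + $5,953 = $9,543
Ending inventory: 48 @ $23 = $1,104
Check: goods available $10,647 = COGS $9,543 + ending $1,104

48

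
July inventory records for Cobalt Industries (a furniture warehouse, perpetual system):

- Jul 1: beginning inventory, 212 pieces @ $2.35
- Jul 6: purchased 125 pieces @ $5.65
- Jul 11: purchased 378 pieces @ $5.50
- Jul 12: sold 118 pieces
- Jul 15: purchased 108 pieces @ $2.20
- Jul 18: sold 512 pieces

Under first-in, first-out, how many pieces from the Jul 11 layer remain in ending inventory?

Jul 12, 118 sold [FIFO — oldest first]: 118 @ $2.35 = $277.30
Jul 18, 512 sold [FIFO — oldest first]: 94 @ $2.35 + 125 @ $5.65 + 293 @ $5.50 = $2,538.65
Total COGS = $277.30 + $2,538.65 = $2,815.95
Ending inventory: 85 @ $5.50 + 108 @ $2.20 = $705.10

85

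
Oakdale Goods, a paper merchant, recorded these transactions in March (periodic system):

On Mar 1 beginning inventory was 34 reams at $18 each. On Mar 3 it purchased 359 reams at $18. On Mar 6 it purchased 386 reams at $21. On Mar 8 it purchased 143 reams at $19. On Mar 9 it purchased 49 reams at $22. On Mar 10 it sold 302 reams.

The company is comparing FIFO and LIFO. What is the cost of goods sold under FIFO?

FIFO COGS: 34 @ $18 + 268 @ $18 = $5,436
LIFO COGS: 49 @ $22 + 143 @ $19 + 110 @ $21 = $6,105

COGS = $5,436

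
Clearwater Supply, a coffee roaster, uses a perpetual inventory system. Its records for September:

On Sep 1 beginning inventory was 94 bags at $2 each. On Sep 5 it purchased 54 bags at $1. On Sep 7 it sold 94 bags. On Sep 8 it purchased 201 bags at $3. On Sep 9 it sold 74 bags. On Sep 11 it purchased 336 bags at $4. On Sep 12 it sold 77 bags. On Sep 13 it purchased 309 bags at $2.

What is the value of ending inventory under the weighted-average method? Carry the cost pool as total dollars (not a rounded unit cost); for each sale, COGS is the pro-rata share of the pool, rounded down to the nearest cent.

After Sep 1: 94 on hand, pool $188.00 (≈ $2.0000 each)
After Sep 5: 148 on hand, pool $242.00 (≈ $1.6351 each)
Sep 7, sell 94: 94/148 × $242.00 → $153.70
After Sep 8: 255 on hand, pool $691.30 (≈ $2.7110 each)
Sep 9, sell 74: 74/255 × $691.30 → $200.61
After Sep 11: 517 on hand, pool $1,834.69 (≈ $3.5487 each)
Sep 12, sell 77: 77/517 × $1,834.69 → $273.25
After Sep 13: 749 on hand, pool $2,179.44 (≈ $2.9098 each)
Total COGS = $153.70 + $200.61 + $273.25 = $627.56
Ending inventory (cost pool remaining) = $2,179.44
Check: goods available $2,807.00 = COGS $627.56 + ending $2,179.44

Ending inventory = $2,179.44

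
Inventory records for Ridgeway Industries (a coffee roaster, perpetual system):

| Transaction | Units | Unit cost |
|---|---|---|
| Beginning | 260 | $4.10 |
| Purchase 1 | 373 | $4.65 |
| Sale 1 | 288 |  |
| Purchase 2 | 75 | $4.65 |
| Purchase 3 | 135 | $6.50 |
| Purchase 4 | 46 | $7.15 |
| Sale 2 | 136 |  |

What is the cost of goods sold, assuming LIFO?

COGS = $2,253.10

Sale 1 (288) [LIFO — newest first]: 288 @ $4.65 = $1,339.20
Sale 2 (136) [LIFO — newest first]: 46 @ $7.15 + 90 @ $6.50 = $913.90
Total COGS = $1,339.20 + $913.90 = $2,253.10
Ending inventory: 260 @ $4.10 + 85 @ $4.65 + 75 @ $4.65 + 45 @ $6.50 = $2,102.50
Check: goods available $4,355.60 = COGS $2,253.10 + ending $2,102.50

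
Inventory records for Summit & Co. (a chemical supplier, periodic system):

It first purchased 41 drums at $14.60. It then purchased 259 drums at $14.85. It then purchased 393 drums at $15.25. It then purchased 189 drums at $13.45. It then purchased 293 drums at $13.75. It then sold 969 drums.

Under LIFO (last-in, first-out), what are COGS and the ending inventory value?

Sale 1 (969) [LIFO — newest first]: 293 @ $13.75 + 189 @ $13.45 + 393 @ $15.25 + 94 @ $14.85 = $13,959.95
Ending inventory: 41 @ $14.60 + 165 @ $14.85 = $3,048.85
Check: goods available $17,008.80 = COGS $13,959.95 + ending $3,048.85

COGS = $13,959.95; ending inventory = $3,048.85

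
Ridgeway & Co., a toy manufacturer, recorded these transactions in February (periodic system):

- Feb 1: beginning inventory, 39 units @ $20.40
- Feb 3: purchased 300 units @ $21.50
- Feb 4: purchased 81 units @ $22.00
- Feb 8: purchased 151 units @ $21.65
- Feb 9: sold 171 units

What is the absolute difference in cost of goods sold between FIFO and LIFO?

$75.55

FIFO COGS: 39 @ $20.40 + 132 @ $21.50 = $3,633.60
LIFO COGS: 151 @ $21.65 + 20 @ $22.00 = $3,709.15
Difference = |$3,633.60 − $3,709.15| = $75.55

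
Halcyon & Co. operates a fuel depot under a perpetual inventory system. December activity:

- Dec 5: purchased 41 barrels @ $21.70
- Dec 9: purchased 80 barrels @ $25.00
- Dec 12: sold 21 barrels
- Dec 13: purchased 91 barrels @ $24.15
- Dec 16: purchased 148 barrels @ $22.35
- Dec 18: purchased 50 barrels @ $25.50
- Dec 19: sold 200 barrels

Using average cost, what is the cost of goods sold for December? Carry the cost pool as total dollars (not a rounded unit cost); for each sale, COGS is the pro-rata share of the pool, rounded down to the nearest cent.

COGS = $5,215.46

After Dec 5: 41 on hand, pool $889.70 (≈ $21.7000 each)
After Dec 9: 121 on hand, pool $2,889.70 (≈ $23.8818 each)
Dec 12, sell 21: 21/121 × $2,889.70 → $501.51
After Dec 13: 191 on hand, pool $4,585.84 (≈ $24.0096 each)
After Dec 16: 339 on hand, pool $7,893.64 (≈ $23.2851 each)
After Dec 18: 389 on hand, pool $9,168.64 (≈ $23.5698 each)
Dec 19, sell 200: 200/389 × $9,168.64 → $4,713.95
Total COGS = $501.51 + $4,713.95 = $5,215.46
Ending inventory (cost pool remaining) = $4,454.69
Check: goods available $9,670.15 = COGS $5,215.46 + ending $4,454.69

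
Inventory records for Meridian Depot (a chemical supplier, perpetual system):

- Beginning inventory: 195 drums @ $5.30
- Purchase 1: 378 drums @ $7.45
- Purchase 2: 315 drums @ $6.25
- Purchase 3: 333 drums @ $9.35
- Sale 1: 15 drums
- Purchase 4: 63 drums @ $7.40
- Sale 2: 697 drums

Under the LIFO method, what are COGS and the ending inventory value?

Sale 1 (15) [LIFO — newest first]: 15 @ $9.35 = $140.25
Sale 2 (697) [LIFO — newest first]: 63 @ $7.40 + 318 @ $9.35 + 315 @ $6.25 + 1 @ $7.45 = $5,415.70
Total COGS = $140.25 + $5,415.70 = $5,555.95
Ending inventory: 195 @ $5.30 + 377 @ $7.45 = $3,842.15
Check: goods available $9,398.10 = COGS $5,555.95 + ending $3,842.15

COGS = $5,555.95; ending inventory = $3,842.15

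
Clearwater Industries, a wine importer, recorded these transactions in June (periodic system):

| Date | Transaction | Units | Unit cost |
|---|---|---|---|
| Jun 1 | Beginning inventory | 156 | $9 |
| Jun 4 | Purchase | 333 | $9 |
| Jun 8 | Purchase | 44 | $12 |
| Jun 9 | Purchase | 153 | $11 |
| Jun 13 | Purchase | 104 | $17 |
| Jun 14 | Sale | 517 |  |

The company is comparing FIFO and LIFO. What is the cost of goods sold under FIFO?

COGS = $4,737

FIFO COGS: 156 @ $9 + 333 @ $9 + 28 @ $12 = $4,737
LIFO COGS: 104 @ $17 + 153 @ $11 + 44 @ $12 + 216 @ $9 = $5,923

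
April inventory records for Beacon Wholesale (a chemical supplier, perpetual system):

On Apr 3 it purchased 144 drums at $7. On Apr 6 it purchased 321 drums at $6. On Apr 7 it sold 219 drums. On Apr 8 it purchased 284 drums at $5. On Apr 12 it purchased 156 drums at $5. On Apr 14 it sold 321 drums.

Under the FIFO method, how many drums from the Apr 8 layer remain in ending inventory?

Apr 7, 219 sold [FIFO — oldest first]: 144 @ $7 + 75 @ $6 = $1,458
Apr 14, 321 sold [FIFO — oldest first]: 246 @ $6 + 75 @ $5 = $1,851
Total COGS = $1,458 + $1,851 = $3,309
Ending inventory: 209 @ $5 + 156 @ $5 = $1,825

209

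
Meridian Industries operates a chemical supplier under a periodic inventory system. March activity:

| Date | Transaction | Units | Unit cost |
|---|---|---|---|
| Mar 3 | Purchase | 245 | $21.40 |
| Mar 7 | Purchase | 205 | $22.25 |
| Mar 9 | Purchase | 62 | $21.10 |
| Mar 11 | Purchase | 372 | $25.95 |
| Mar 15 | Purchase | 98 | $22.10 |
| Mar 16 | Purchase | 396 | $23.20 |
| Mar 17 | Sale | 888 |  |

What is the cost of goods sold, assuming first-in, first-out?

COGS = $20,854.25

Mar 17, 888 sold [FIFO — oldest first]: 245 @ $21.40 + 205 @ $22.25 + 62 @ $21.10 + 372 @ $25.95 + 4 @ $22.10 = $20,854.25
Ending inventory: 94 @ $22.10 + 396 @ $23.20 = $11,264.60
Check: goods available $32,118.85 = COGS $20,854.25 + ending $11,264.60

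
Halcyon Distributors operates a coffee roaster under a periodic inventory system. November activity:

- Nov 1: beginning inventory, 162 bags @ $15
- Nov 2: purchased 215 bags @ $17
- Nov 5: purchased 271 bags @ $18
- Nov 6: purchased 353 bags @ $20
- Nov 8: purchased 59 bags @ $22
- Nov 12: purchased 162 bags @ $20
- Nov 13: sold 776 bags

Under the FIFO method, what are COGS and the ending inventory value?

COGS = $13,523; ending inventory = $9,038

Nov 13, 776 sold [FIFO — oldest first]: 162 @ $15 + 215 @ $17 + 271 @ $18 + 128 @ $20 = $13,523
Ending inventory: 225 @ $20 + 59 @ $22 + 162 @ $20 = $9,038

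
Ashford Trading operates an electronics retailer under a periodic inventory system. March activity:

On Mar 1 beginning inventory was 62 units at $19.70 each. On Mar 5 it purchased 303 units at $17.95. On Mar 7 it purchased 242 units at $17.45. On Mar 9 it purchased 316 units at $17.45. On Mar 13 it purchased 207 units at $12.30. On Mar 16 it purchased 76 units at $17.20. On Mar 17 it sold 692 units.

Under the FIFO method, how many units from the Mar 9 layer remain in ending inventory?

231

Mar 17, 692 sold [FIFO — oldest first]: 62 @ $19.70 + 303 @ $17.95 + 242 @ $17.45 + 85 @ $17.45 = $12,366.40
Ending inventory: 231 @ $17.45 + 207 @ $12.30 + 76 @ $17.20 = $7,884.25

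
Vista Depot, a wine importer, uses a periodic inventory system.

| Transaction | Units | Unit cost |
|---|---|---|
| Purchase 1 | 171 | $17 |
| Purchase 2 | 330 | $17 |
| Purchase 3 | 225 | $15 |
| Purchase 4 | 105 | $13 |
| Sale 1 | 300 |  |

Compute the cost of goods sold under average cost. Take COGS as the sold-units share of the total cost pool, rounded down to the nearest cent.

Sale 1, sell 300: 300/831 × $13,257.00 → $4,785.92
Ending inventory (cost pool remaining) = $8,471.08
Check: goods available $13,257.00 = COGS $4,785.92 + ending $8,471.08

COGS = $4,785.92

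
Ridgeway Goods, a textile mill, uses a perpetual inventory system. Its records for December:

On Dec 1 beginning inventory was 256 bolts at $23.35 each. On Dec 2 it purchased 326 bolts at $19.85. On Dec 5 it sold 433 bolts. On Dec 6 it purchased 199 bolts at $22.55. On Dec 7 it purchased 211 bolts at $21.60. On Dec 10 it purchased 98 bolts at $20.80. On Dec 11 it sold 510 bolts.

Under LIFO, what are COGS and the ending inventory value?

Dec 5, 433 sold [LIFO — newest first]: 326 @ $19.85 + 107 @ $23.35 = $8,969.55
Dec 11, 510 sold [LIFO — newest first]: 98 @ $20.80 + 211 @ $21.60 + 199 @ $22.55 + 2 @ $23.35 = $11,130.15
Total COGS = $8,969.55 + $11,130.15 = $20,099.70
Ending inventory: 147 @ $23.35 = $3,432.45

COGS = $20,099.70; ending inventory = $3,432.45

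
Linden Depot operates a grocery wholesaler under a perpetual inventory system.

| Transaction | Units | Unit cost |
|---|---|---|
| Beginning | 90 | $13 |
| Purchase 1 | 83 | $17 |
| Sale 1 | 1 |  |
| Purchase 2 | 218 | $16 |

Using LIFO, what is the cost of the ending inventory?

Ending inventory = $6,052

Sale 1 (1) [LIFO — newest first]: 1 @ $17 = $17
Ending inventory: 90 @ $13 + 82 @ $17 + 218 @ $16 = $6,052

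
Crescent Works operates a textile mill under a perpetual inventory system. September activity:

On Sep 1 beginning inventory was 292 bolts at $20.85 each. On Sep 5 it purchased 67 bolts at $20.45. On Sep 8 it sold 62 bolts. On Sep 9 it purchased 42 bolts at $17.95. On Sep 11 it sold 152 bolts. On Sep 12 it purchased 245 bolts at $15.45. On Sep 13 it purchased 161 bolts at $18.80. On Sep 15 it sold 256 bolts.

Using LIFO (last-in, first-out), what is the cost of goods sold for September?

COGS = $8,807.85

Sep 8, 62 sold [LIFO — newest first]: 62 @ $20.45 = $1,267.90
Sep 11, 152 sold [LIFO — newest first]: 42 @ $17.95 + 5 @ $20.45 + 105 @ $20.85 = $3,045.40
Sep 15, 256 sold [LIFO — newest first]: 161 @ $18.80 + 95 @ $15.45 = $4,494.55
Total COGS = $1,267.90 + $3,045.40 + $4,494.55 = $8,807.85
Ending inventory: 187 @ $20.85 + 150 @ $15.45 = $6,216.45
Check: goods available $15,024.30 = COGS $8,807.85 + ending $6,216.45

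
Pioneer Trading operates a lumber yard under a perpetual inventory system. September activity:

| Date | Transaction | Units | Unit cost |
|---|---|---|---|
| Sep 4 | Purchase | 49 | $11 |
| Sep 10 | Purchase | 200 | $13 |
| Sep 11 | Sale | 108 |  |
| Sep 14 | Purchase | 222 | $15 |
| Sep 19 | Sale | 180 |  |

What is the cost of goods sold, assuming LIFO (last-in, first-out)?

Sep 11, 108 sold [LIFO — newest first]: 108 @ $13 = $1,404
Sep 19, 180 sold [LIFO — newest first]: 180 @ $15 = $2,700
Total COGS = $1,404 + $2,700 = $4,104
Ending inventory: 49 @ $11 + 92 @ $13 + 42 @ $15 = $2,365
Check: goods available $6,469 = COGS $4,104 + ending $2,365

COGS = $4,104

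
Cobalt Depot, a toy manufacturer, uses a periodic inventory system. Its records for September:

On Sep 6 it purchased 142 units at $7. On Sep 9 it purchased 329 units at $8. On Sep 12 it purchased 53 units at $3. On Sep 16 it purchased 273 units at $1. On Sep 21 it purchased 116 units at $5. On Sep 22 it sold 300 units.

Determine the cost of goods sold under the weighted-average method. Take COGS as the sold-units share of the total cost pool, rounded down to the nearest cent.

Sep 22, sell 300: 300/913 × $4,638.00 → $1,523.98
Ending inventory (cost pool remaining) = $3,114.02
Check: goods available $4,638.00 = COGS $1,523.98 + ending $3,114.02

COGS = $1,523.98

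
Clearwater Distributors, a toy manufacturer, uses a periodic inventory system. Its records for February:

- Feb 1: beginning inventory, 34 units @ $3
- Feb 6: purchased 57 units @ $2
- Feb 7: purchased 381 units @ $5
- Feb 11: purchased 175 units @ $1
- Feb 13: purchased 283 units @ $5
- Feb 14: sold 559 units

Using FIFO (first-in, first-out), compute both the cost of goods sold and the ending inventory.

Feb 14, 559 sold [FIFO — oldest first]: 34 @ $3 + 57 @ $2 + 381 @ $5 + 87 @ $1 = $2,208
Ending inventory: 88 @ $1 + 283 @ $5 = $1,503

COGS = $2,208; ending inventory = $1,503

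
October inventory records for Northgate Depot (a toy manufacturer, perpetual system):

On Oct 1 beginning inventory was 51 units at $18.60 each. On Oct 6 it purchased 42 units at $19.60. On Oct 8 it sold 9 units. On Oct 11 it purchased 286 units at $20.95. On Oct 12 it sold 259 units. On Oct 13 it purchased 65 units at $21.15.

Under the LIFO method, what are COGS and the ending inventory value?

Oct 8, 9 sold [LIFO — newest first]: 9 @ $19.60 = $176.40
Oct 12, 259 sold [LIFO — newest first]: 259 @ $20.95 = $5,426.05
Total COGS = $176.40 + $5,426.05 = $5,602.45
Ending inventory: 51 @ $18.60 + 33 @ $19.60 + 27 @ $20.95 + 65 @ $21.15 = $3,535.80

COGS = $5,602.45; ending inventory = $3,535.80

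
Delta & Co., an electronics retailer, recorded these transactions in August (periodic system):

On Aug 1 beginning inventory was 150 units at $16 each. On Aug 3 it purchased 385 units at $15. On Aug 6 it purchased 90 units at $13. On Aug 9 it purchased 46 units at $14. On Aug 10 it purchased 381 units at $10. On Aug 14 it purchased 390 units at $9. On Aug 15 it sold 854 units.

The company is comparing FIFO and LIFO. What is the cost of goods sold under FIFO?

COGS = $11,819

FIFO COGS: 150 @ $16 + 385 @ $15 + 90 @ $13 + 46 @ $14 + 183 @ $10 = $11,819
LIFO COGS: 390 @ $9 + 381 @ $10 + 46 @ $14 + 37 @ $13 = $8,445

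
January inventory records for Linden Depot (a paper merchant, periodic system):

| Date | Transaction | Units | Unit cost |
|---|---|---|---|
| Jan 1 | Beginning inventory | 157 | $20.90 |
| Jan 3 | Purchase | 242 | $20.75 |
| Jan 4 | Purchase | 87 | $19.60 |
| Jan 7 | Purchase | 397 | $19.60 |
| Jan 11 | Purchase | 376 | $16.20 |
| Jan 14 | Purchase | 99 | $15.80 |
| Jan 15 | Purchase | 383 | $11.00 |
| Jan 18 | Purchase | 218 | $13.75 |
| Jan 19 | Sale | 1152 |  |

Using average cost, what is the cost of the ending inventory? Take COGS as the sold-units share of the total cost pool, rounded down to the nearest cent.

Jan 19, sell 1152: 1152/1959 × $32,655.10 → $19,202.99
Ending inventory (cost pool remaining) = $13,452.11

Ending inventory = $13,452.11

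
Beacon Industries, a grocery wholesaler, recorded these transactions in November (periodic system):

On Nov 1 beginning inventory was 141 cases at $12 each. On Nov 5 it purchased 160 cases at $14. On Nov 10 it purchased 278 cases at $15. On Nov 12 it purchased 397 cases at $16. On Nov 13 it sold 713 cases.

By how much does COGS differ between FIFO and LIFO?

FIFO COGS: 141 @ $12 + 160 @ $14 + 278 @ $15 + 134 @ $16 = $10,246
LIFO COGS: 397 @ $16 + 278 @ $15 + 38 @ $14 = $11,054
Difference = |$10,246 − $11,054| = $808

$808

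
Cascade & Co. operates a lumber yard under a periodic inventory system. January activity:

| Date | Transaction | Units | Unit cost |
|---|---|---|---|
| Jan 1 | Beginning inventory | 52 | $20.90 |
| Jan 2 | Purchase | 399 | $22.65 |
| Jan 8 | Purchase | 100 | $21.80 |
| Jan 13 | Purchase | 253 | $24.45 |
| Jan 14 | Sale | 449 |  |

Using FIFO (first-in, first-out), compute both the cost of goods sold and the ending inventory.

Jan 14, 449 sold [FIFO — oldest first]: 52 @ $20.90 + 397 @ $22.65 = $10,078.85
Ending inventory: 2 @ $22.65 + 100 @ $21.80 + 253 @ $24.45 = $8,411.15

COGS = $10,078.85; ending inventory = $8,411.15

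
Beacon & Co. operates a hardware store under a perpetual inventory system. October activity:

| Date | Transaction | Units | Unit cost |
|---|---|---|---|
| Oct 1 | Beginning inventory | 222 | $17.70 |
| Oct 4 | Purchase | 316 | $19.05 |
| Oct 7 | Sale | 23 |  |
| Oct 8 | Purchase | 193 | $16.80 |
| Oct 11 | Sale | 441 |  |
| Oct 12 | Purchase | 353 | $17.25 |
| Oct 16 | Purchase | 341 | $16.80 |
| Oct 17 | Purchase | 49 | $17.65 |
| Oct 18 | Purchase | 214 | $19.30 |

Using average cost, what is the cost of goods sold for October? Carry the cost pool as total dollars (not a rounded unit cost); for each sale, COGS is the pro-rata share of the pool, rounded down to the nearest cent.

COGS = $8,377.20

After Oct 1: 222 on hand, pool $3,929.40 (≈ $17.7000 each)
After Oct 4: 538 on hand, pool $9,949.20 (≈ $18.4929 each)
Oct 7, sell 23: 23/538 × $9,949.20 → $425.33
After Oct 8: 708 on hand, pool $12,766.27 (≈ $18.0315 each)
Oct 11, sell 441: 441/708 × $12,766.27 → $7,951.87
After Oct 12: 620 on hand, pool $10,903.65 (≈ $17.5865 each)
After Oct 16: 961 on hand, pool $16,632.45 (≈ $17.3074 each)
After Oct 17: 1010 on hand, pool $17,497.30 (≈ $17.3241 each)
After Oct 18: 1224 on hand, pool $21,627.50 (≈ $17.6695 each)
Total COGS = $425.33 + $7,951.87 = $8,377.20
Ending inventory (cost pool remaining) = $21,627.50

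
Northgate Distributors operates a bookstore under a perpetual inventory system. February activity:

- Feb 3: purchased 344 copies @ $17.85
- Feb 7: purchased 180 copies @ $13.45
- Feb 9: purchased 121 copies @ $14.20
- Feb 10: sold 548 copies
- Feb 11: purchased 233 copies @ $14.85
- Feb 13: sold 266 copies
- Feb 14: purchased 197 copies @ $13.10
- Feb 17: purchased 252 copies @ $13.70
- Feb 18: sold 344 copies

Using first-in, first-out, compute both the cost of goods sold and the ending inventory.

COGS = $17,457.45; ending inventory = $2,315.30

Feb 10, 548 sold [FIFO — oldest first]: 344 @ $17.85 + 180 @ $13.45 + 24 @ $14.20 = $8,902.20
Feb 13, 266 sold [FIFO — oldest first]: 97 @ $14.20 + 169 @ $14.85 = $3,887.05
Feb 18, 344 sold [FIFO — oldest first]: 64 @ $14.85 + 197 @ $13.10 + 83 @ $13.70 = $4,668.20
Total COGS = $8,902.20 + $3,887.05 + $4,668.20 = $17,457.45
Ending inventory: 169 @ $13.70 = $2,315.30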